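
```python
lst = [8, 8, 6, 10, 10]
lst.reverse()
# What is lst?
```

[10, 10, 6, 8, 8]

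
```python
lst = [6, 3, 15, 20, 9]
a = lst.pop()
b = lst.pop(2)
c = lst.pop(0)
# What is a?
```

After line 1: lst = [6, 3, 15, 20, 9]
After line 2 (pop() -> a = 9): lst = [6, 3, 15, 20]
After line 3 (pop(2) -> b = 15): lst = [6, 3, 20]
After line 4 (pop(0) -> c = 6): lst = [3, 20]

9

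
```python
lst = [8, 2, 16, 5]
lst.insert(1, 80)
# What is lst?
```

[8, 80, 2, 16, 5]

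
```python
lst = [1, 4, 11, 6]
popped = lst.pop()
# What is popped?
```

6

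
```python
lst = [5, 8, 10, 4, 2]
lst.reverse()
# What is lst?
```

[2, 4, 10, 8, 5]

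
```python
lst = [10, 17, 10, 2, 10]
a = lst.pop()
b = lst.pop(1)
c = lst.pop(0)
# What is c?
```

After line 1: lst = [10, 17, 10, 2, 10]
After line 2 (pop() -> a = 10): lst = [10, 17, 10, 2]
After line 3 (pop(1) -> b = 17): lst = [10, 10, 2]
After line 4 (pop(0) -> c = 10): lst = [10, 2]

10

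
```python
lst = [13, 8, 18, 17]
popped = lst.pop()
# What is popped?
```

17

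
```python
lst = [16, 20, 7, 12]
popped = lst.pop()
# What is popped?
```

12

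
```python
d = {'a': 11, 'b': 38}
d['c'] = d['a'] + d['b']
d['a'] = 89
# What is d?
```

After line 1: d = {'a': 11, 'b': 38}
After line 2 (d['c'] = 11 + 38): d = {'a': 11, 'b': 38, 'c': 49}
After line 3: d = {'a': 89, 'b': 38, 'c': 49}

{'a': 89, 'b': 38, 'c': 49}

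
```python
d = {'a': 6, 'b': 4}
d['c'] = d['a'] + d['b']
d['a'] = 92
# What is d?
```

After line 1: d = {'a': 6, 'b': 4}
After line 2 (d['c'] = 6 + 4): d = {'a': 6, 'b': 4, 'c': 10}
After line 3: d = {'a': 92, 'b': 4, 'c': 10}

{'a': 92, 'b': 4, 'c': 10}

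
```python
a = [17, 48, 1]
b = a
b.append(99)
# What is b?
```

After line 1: a = [17, 48, 1]
After line 2 (b = a is an alias, same object): a = [17, 48, 1], b = [17, 48, 1]
After line 3 (b.append mutates the shared list): a = [17, 48, 1, 99], b = [17, 48, 1, 99]

[17, 48, 1, 99]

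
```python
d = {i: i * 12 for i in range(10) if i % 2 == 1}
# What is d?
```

{1: 12, 3: 36, 5: 60, 7: 84, 9: 108}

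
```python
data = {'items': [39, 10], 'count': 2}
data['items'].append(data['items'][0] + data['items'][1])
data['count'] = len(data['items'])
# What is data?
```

After line 1: data = {'items': [39, 10], 'count': 2}
After line 2 (append 39 + 10 = 49): data = {'items': [39, 10, 49], 'count': 2}
After line 3 (count = len(items) = 3): data = {'items': [39, 10, 49], 'count': 3}

{'items': [39, 10, 49], 'count': 3}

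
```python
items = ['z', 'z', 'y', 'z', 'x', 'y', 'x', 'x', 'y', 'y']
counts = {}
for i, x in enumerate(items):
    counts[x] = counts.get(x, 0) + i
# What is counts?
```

Initial: counts = {}, items = ['z', 'z', 'y', 'z', 'x', 'y', 'x', 'x', 'y', 'y']
i=0, x='z': counts = {'z': 0}
i=1, x='z': counts = {'z': 1}
i=2, x='y': counts = {'z': 1, 'y': 2}
i=3, x='z': counts = {'z': 4, 'y': 2}
i=4, x='x': counts = {'z': 4, 'y': 2, 'x': 4}
i=5, x='y': counts = {'z': 4, 'y': 7, 'x': 4}
i=6, x='x': counts = {'z': 4, 'y': 7, 'x': 10}
i=7, x='x': counts = {'z': 4, 'y': 7, 'x': 17}
i=8, x='y': counts = {'z': 4, 'y': 15, 'x': 17}
i=9, x='y': counts = {'z': 4, 'y': 24, 'x': 17}

{'z': 4, 'y': 24, 'x': 17}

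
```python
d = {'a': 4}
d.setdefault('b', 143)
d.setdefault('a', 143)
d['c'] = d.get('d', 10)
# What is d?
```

After line 1: d = {'a': 4}
After line 2 (setdefault adds 'b'=143): d = {'a': 4, 'b': 143}
After line 3 (setdefault 'a' no-op, already exists): d = {'a': 4, 'b': 143}
After line 4 (get('d', 10) returns default since 'd' not in d): d = {'a': 4, 'b': 143, 'c': 10}

{'a': 4, 'b': 143, 'c': 10}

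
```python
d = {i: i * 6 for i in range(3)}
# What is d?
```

{0: 0, 1: 6, 2: 12}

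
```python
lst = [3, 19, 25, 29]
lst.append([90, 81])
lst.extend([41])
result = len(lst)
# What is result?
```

After line 1: lst = [3, 19, 25, 29]
After line 2 (append adds [90, 81] as single element): lst = [3, 19, 25, 29, [90, 81]]
After line 3 (extend unpacks [41], adds 41): lst = [3, 19, 25, 29, [90, 81], 41]
After line 4: result = len(lst) = 6

6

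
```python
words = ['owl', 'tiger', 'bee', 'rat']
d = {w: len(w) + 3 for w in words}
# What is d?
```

{'owl': 6, 'tiger': 8, 'bee': 6, 'rat': 6}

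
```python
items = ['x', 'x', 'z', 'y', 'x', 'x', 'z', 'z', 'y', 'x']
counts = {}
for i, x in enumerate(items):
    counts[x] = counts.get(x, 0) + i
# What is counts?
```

Initial: counts = {}, items = ['x', 'x', 'z', 'y', 'x', 'x', 'z', 'z', 'y', 'x']
i=0, x='x': counts = {'x': 0}
i=1, x='x': counts = {'x': 1}
i=2, x='z': counts = {'x': 1, 'z': 2}
i=3, x='y': counts = {'x': 1, 'z': 2, 'y': 3}
i=4, x='x': counts = {'x': 5, 'z': 2, 'y': 3}
i=5, x='x': counts = {'x': 10, 'z': 2, 'y': 3}
i=6, x='z': counts = {'x': 10, 'z': 8, 'y': 3}
i=7, x='z': counts = {'x': 10, 'z': 15, 'y': 3}
i=8, x='y': counts = {'x': 10, 'z': 15, 'y': 11}
i=9, x='x': counts = {'x': 19, 'z': 15, 'y': 11}

{'x': 19, 'z': 15, 'y': 11}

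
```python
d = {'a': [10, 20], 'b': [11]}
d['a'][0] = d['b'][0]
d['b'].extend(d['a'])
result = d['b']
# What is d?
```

After line 1: d = {'a': [10, 20], 'b': [11]}
After line 2 (a[0] = b[0] = 11): d = {'a': [11, 20], 'b': [11]}
After line 3 (b.extend(a) appends [11, 20]): d = {'a': [11, 20], 'b': [11, 11, 20]}
After line 4: result = d['b'] = [11, 11, 20]

{'a': [11, 20], 'b': [11, 11, 20]}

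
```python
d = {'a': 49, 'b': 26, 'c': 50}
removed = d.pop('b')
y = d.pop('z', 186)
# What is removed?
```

After line 1: d = {'a': 49, 'b': 26, 'c': 50}
After line 2 (pop 'b' returns 26): d = {'a': 49, 'c': 50}, removed = 26
After line 3 (pop 'z' missing, returns default 186): d = {'a': 49, 'c': 50}, y = 186

26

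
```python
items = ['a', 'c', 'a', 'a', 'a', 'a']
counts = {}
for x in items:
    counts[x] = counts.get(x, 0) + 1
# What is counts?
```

Initial: counts = {}, items = ['a', 'c', 'a', 'a', 'a', 'a']
See 'a': counts = {'a': 1}
See 'c': counts = {'a': 1, 'c': 1}
See 'a': counts = {'a': 2, 'c': 1}
See 'a': counts = {'a': 3, 'c': 1}
See 'a': counts = {'a': 4, 'c': 1}
See 'a': counts = {'a': 5, 'c': 1}

{'a': 5, 'c': 1}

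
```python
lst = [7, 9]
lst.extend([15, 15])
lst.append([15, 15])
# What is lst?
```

After line 1: lst = [7, 9]
After line 2 (extend unpacks [15, 15]): lst = [7, 9, 15, 15]
After line 3 (append adds [15, 15] as single element): lst = [7, 9, 15, 15, [15, 15]]

[7, 9, 15, 15, [15, 15]]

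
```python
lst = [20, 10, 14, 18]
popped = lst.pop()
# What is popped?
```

18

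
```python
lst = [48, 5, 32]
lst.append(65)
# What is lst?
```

[48, 5, 32, 65]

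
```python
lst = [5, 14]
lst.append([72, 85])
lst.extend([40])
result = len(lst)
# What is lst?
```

After line 1: lst = [5, 14]
After line 2 (append adds [72, 85] as single element): lst = [5, 14, [72, 85]]
After line 3 (extend unpacks [40], adds 40): lst = [5, 14, [72, 85], 40]
After line 4: result = len(lst) = 4

[5, 14, [72, 85], 40]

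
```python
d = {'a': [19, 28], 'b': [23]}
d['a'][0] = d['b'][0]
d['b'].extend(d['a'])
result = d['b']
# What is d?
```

After line 1: d = {'a': [19, 28], 'b': [23]}
After line 2 (a[0] = b[0] = 23): d = {'a': [23, 28], 'b': [23]}
After line 3 (b.extend(a) appends [23, 28]): d = {'a': [23, 28], 'b': [23, 23, 28]}
After line 4: result = d['b'] = [23, 23, 28]

{'a': [23, 28], 'b': [23, 23, 28]}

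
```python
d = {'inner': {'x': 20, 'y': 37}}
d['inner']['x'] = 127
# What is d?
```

After line 1: d = {'inner': {'x': 20, 'y': 37}}
After line 2 (inner x overwritten): d = {'inner': {'x': 127, 'y': 37}}

{'inner': {'x': 127, 'y': 37}}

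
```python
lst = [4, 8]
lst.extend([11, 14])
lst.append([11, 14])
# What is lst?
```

After line 1: lst = [4, 8]
After line 2 (extend unpacks [11, 14]): lst = [4, 8, 11, 14]
After line 3 (append adds [11, 14] as single element): lst = [4, 8, 11, 14, [11, 14]]

[4, 8, 11, 14, [11, 14]]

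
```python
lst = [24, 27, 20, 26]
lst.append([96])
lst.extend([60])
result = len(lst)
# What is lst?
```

After line 1: lst = [24, 27, 20, 26]
After line 2 (append adds [96] as single element): lst = [24, 27, 20, 26, [96]]
After line 3 (extend unpacks [60], adds 60): lst = [24, 27, 20, 26, [96], 60]
After line 4: result = len(lst) = 6

[24, 27, 20, 26, [96], 60]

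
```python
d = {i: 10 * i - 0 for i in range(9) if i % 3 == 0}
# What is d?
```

{0: 0, 3: 30, 6: 60}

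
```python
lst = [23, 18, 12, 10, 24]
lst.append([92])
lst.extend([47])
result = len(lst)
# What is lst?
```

After line 1: lst = [23, 18, 12, 10, 24]
After line 2 (append adds [92] as single element): lst = [23, 18, 12, 10, 24, [92]]
After line 3 (extend unpacks [47], adds 47): lst = [23, 18, 12, 10, 24, [92], 47]
After line 4: result = len(lst) = 7

[23, 18, 12, 10, 24, [92], 47]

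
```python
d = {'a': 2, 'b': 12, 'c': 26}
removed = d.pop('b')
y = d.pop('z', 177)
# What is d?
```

After line 1: d = {'a': 2, 'b': 12, 'c': 26}
After line 2 (pop 'b' returns 12): d = {'a': 2, 'c': 26}, removed = 12
After line 3 (pop 'z' missing, returns default 177): d = {'a': 2, 'c': 26}, y = 177

{'a': 2, 'c': 26}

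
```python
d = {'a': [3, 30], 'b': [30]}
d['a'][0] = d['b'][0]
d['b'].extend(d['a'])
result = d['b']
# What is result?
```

After line 1: d = {'a': [3, 30], 'b': [30]}
After line 2 (a[0] = b[0] = 30): d = {'a': [30, 30], 'b': [30]}
After line 3 (b.extend(a) appends [30, 30]): d = {'a': [30, 30], 'b': [30, 30, 30]}
After line 4: result = d['b'] = [30, 30, 30]

[30, 30, 30]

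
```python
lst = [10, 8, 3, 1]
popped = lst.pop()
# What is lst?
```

[10, 8, 3]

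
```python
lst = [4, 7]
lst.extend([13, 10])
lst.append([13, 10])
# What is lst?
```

After line 1: lst = [4, 7]
After line 2 (extend unpacks [13, 10]): lst = [4, 7, 13, 10]
After line 3 (append adds [13, 10] as single element): lst = [4, 7, 13, 10, [13, 10]]

[4, 7, 13, 10, [13, 10]]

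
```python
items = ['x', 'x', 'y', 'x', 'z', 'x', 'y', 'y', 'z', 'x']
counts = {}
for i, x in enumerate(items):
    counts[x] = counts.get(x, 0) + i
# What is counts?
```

Initial: counts = {}, items = ['x', 'x', 'y', 'x', 'z', 'x', 'y', 'y', 'z', 'x']
i=0, x='x': counts = {'x': 0}
i=1, x='x': counts = {'x': 1}
i=2, x='y': counts = {'x': 1, 'y': 2}
i=3, x='x': counts = {'x': 4, 'y': 2}
i=4, x='z': counts = {'x': 4, 'y': 2, 'z': 4}
i=5, x='x': counts = {'x': 9, 'y': 2, 'z': 4}
i=6, x='y': counts = {'x': 9, 'y': 8, 'z': 4}
i=7, x='y': counts = {'x': 9, 'y': 15, 'z': 4}
i=8, x='z': counts = {'x': 9, 'y': 15, 'z': 12}
i=9, x='x': counts = {'x': 18, 'y': 15, 'z': 12}

{'x': 18, 'y': 15, 'z': 12}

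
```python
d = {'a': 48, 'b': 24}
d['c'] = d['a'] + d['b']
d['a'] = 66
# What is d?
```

After line 1: d = {'a': 48, 'b': 24}
After line 2 (d['c'] = 48 + 24): d = {'a': 48, 'b': 24, 'c': 72}
After line 3: d = {'a': 66, 'b': 24, 'c': 72}

{'a': 66, 'b': 24, 'c': 72}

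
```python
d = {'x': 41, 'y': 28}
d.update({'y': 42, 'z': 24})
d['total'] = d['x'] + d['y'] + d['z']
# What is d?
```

After line 1: d = {'x': 41, 'y': 28}
After line 2 (y overwritten, z added): d = {'x': 41, 'y': 42, 'z': 24}
After line 3 (total = 41 + 42 + 24 = 107): d = {'x': 41, 'y': 42, 'z': 24, 'total': 107}

{'x': 41, 'y': 42, 'z': 24, 'total': 107}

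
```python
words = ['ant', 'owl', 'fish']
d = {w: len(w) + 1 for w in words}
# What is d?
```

{'ant': 4, 'owl': 4, 'fish': 5}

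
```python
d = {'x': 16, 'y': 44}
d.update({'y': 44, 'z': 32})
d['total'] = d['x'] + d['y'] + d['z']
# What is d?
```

After line 1: d = {'x': 16, 'y': 44}
After line 2 (y overwritten, z added): d = {'x': 16, 'y': 44, 'z': 32}
After line 3 (total = 16 + 44 + 32 = 92): d = {'x': 16, 'y': 44, 'z': 32, 'total': 92}

{'x': 16, 'y': 44, 'z': 32, 'total': 92}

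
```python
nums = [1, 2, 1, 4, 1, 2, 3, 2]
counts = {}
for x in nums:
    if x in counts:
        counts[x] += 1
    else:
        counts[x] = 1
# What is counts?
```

Initial: counts = {}, nums = [1, 2, 1, 4, 1, 2, 3, 2]
See 1: counts = {1: 1}
See 2: counts = {1: 1, 2: 1}
See 1: counts = {1: 2, 2: 1}
See 4: counts = {1: 2, 2: 1, 4: 1}
See 1: counts = {1: 3, 2: 1, 4: 1}
See 2: counts = {1: 3, 2: 2, 4: 1}
See 3: counts = {1: 3, 2: 2, 4: 1, 3: 1}
See 2: counts = {1: 3, 2: 3, 4: 1, 3: 1}

{1: 3, 2: 3, 4: 1, 3: 1}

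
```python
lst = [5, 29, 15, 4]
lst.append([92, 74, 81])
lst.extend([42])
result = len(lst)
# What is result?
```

After line 1: lst = [5, 29, 15, 4]
After line 2 (append adds [92, 74, 81] as single element): lst = [5, 29, 15, 4, [92, 74, 81]]
After line 3 (extend unpacks [42], adds 42): lst = [5, 29, 15, 4, [92, 74, 81], 42]
After line 4: result = len(lst) = 6

6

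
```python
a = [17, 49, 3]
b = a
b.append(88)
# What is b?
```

After line 1: a = [17, 49, 3]
After line 2 (b = a is an alias, same object): a = [17, 49, 3], b = [17, 49, 3]
After line 3 (b.append mutates the shared list): a = [17, 49, 3, 88], b = [17, 49, 3, 88]

[17, 49, 3, 88]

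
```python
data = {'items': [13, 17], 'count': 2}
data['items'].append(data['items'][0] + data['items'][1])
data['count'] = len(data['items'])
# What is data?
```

After line 1: data = {'items': [13, 17], 'count': 2}
After line 2 (append 13 + 17 = 30): data = {'items': [13, 17, 30], 'count': 2}
After line 3 (count = len(items) = 3): data = {'items': [13, 17, 30], 'count': 3}

{'items': [13, 17, 30], 'count': 3}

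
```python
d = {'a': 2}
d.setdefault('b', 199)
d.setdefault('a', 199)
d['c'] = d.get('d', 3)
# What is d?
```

After line 1: d = {'a': 2}
After line 2 (setdefault adds 'b'=199): d = {'a': 2, 'b': 199}
After line 3 (setdefault 'a' no-op, already exists): d = {'a': 2, 'b': 199}
After line 4 (get('d', 3) returns default since 'd' not in d): d = {'a': 2, 'b': 199, 'c': 3}

{'a': 2, 'b': 199, 'c': 3}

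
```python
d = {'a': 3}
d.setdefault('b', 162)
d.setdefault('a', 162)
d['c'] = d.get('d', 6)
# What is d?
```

After line 1: d = {'a': 3}
After line 2 (setdefault adds 'b'=162): d = {'a': 3, 'b': 162}
After line 3 (setdefault 'a' no-op, already exists): d = {'a': 3, 'b': 162}
After line 4 (get('d', 6) returns default since 'd' not in d): d = {'a': 3, 'b': 162, 'c': 6}

{'a': 3, 'b': 162, 'c': 6}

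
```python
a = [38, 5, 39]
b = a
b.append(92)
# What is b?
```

After line 1: a = [38, 5, 39]
After line 2 (b = a is an alias, same object): a = [38, 5, 39], b = [38, 5, 39]
After line 3 (b.append mutates the shared list): a = [38, 5, 39, 92], b = [38, 5, 39, 92]

[38, 5, 39, 92]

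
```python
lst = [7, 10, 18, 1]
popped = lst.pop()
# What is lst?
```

[7, 10, 18]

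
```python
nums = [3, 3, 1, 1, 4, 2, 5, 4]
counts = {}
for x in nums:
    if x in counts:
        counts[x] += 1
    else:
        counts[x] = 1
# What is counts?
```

Initial: counts = {}, nums = [3, 3, 1, 1, 4, 2, 5, 4]
See 3: counts = {3: 1}
See 3: counts = {3: 2}
See 1: counts = {3: 2, 1: 1}
See 1: counts = {3: 2, 1: 2}
See 4: counts = {3: 2, 1: 2, 4: 1}
See 2: counts = {3: 2, 1: 2, 4: 1, 2: 1}
See 5: counts = {3: 2, 1: 2, 4: 1, 2: 1, 5: 1}
See 4: counts = {3: 2, 1: 2, 4: 2, 2: 1, 5: 1}

{3: 2, 1: 2, 4: 2, 2: 1, 5: 1}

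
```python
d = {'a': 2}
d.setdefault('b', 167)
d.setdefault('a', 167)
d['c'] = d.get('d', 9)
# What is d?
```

After line 1: d = {'a': 2}
After line 2 (setdefault adds 'b'=167): d = {'a': 2, 'b': 167}
After line 3 (setdefault 'a' no-op, already exists): d = {'a': 2, 'b': 167}
After line 4 (get('d', 9) returns default since 'd' not in d): d = {'a': 2, 'b': 167, 'c': 9}

{'a': 2, 'b': 167, 'c': 9}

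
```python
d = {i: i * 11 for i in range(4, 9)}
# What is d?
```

{4: 44, 5: 55, 6: 66, 7: 77, 8: 88}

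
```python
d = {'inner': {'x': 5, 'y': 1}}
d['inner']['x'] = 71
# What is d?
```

After line 1: d = {'inner': {'x': 5, 'y': 1}}
After line 2 (inner x overwritten): d = {'inner': {'x': 71, 'y': 1}}

{'inner': {'x': 71, 'y': 1}}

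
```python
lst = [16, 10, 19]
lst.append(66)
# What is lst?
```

[16, 10, 19, 66]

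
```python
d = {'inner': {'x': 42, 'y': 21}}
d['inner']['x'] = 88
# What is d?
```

After line 1: d = {'inner': {'x': 42, 'y': 21}}
After line 2 (inner x overwritten): d = {'inner': {'x': 88, 'y': 21}}

{'inner': {'x': 88, 'y': 21}}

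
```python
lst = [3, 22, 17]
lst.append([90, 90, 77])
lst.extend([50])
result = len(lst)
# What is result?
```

After line 1: lst = [3, 22, 17]
After line 2 (append adds [90, 90, 77] as single element): lst = [3, 22, 17, [90, 90, 77]]
After line 3 (extend unpacks [50], adds 50): lst = [3, 22, 17, [90, 90, 77], 50]
After line 4: result = len(lst) = 5

5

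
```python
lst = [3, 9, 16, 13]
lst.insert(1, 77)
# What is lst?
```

[3, 77, 9, 16, 13]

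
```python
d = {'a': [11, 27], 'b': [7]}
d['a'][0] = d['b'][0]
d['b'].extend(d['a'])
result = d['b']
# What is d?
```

After line 1: d = {'a': [11, 27], 'b': [7]}
After line 2 (a[0] = b[0] = 7): d = {'a': [7, 27], 'b': [7]}
After line 3 (b.extend(a) appends [7, 27]): d = {'a': [7, 27], 'b': [7, 7, 27]}
After line 4: result = d['b'] = [7, 7, 27]

{'a': [7, 27], 'b': [7, 7, 27]}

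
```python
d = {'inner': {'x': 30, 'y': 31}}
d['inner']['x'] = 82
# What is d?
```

After line 1: d = {'inner': {'x': 30, 'y': 31}}
After line 2 (inner x overwritten): d = {'inner': {'x': 82, 'y': 31}}

{'inner': {'x': 82, 'y': 31}}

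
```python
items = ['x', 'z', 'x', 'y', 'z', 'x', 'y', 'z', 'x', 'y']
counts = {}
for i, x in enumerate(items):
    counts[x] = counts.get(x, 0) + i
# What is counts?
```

Initial: counts = {}, items = ['x', 'z', 'x', 'y', 'z', 'x', 'y', 'z', 'x', 'y']
i=0, x='x': counts = {'x': 0}
i=1, x='z': counts = {'x': 0, 'z': 1}
i=2, x='x': counts = {'x': 2, 'z': 1}
i=3, x='y': counts = {'x': 2, 'z': 1, 'y': 3}
i=4, x='z': counts = {'x': 2, 'z': 5, 'y': 3}
i=5, x='x': counts = {'x': 7, 'z': 5, 'y': 3}
i=6, x='y': counts = {'x': 7, 'z': 5, 'y': 9}
i=7, x='z': counts = {'x': 7, 'z': 12, 'y': 9}
i=8, x='x': counts = {'x': 15, 'z': 12, 'y': 9}
i=9, x='y': counts = {'x': 15, 'z': 12, 'y': 18}

{'x': 15, 'z': 12, 'y': 18}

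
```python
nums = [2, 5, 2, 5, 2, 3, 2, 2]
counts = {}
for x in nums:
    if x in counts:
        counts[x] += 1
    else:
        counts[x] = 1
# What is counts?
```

Initial: counts = {}, nums = [2, 5, 2, 5, 2, 3, 2, 2]
See 2: counts = {2: 1}
See 5: counts = {2: 1, 5: 1}
See 2: counts = {2: 2, 5: 1}
See 5: counts = {2: 2, 5: 2}
See 2: counts = {2: 3, 5: 2}
See 3: counts = {2: 3, 5: 2, 3: 1}
See 2: counts = {2: 4, 5: 2, 3: 1}
See 2: counts = {2: 5, 5: 2, 3: 1}

{2: 5, 5: 2, 3: 1}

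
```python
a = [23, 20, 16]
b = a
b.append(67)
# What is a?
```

After line 1: a = [23, 20, 16]
After line 2 (b = a is an alias, same object): a = [23, 20, 16], b = [23, 20, 16]
After line 3 (b.append mutates the shared list): a = [23, 20, 16, 67], b = [23, 20, 16, 67]

[23, 20, 16, 67]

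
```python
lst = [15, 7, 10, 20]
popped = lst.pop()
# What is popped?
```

20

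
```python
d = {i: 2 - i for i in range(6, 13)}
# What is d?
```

{6: -4, 7: -5, 8: -6, 9: -7, 10: -8, 11: -9, 12: -10}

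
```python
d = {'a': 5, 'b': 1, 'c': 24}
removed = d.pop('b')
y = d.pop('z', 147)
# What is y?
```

After line 1: d = {'a': 5, 'b': 1, 'c': 24}
After line 2 (pop 'b' returns 1): d = {'a': 5, 'c': 24}, removed = 1
After line 3 (pop 'z' missing, returns default 147): d = {'a': 5, 'c': 24}, y = 147

147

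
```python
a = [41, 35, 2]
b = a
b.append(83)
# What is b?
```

After line 1: a = [41, 35, 2]
After line 2 (b = a is an alias, same object): a = [41, 35, 2], b = [41, 35, 2]
After line 3 (b.append mutates the shared list): a = [41, 35, 2, 83], b = [41, 35, 2, 83]

[41, 35, 2, 83]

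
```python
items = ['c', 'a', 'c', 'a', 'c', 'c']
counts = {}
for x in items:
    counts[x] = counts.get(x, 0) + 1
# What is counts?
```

Initial: counts = {}, items = ['c', 'a', 'c', 'a', 'c', 'c']
See 'c': counts = {'c': 1}
See 'a': counts = {'c': 1, 'a': 1}
See 'c': counts = {'c': 2, 'a': 1}
See 'a': counts = {'c': 2, 'a': 2}
See 'c': counts = {'c': 3, 'a': 2}
See 'c': counts = {'c': 4, 'a': 2}

{'c': 4, 'a': 2}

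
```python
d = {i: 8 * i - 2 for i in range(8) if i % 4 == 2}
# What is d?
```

{2: 14, 6: 46}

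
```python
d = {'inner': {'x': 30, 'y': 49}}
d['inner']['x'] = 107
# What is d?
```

After line 1: d = {'inner': {'x': 30, 'y': 49}}
After line 2 (inner x overwritten): d = {'inner': {'x': 107, 'y': 49}}

{'inner': {'x': 107, 'y': 49}}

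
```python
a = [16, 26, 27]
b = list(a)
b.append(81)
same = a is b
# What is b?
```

After line 1: a = [16, 26, 27]
After line 2 (b = list(a) is a shallow copy, new object): a = [16, 26, 27], b = [16, 26, 27]
After line 3 (append only mutates b): a = [16, 26, 27], b = [16, 26, 27, 81]
After line 4 (same = a is b; different objects -> False): same = False

[16, 26, 27, 81]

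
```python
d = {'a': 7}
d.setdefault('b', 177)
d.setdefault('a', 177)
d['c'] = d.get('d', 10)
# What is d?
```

After line 1: d = {'a': 7}
After line 2 (setdefault adds 'b'=177): d = {'a': 7, 'b': 177}
After line 3 (setdefault 'a' no-op, already exists): d = {'a': 7, 'b': 177}
After line 4 (get('d', 10) returns default since 'd' not in d): d = {'a': 7, 'b': 177, 'c': 10}

{'a': 7, 'b': 177, 'c': 10}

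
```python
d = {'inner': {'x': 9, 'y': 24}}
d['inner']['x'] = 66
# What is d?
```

After line 1: d = {'inner': {'x': 9, 'y': 24}}
After line 2 (inner x overwritten): d = {'inner': {'x': 66, 'y': 24}}

{'inner': {'x': 66, 'y': 24}}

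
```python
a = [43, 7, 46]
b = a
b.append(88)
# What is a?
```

After line 1: a = [43, 7, 46]
After line 2 (b = a is an alias, same object): a = [43, 7, 46], b = [43, 7, 46]
After line 3 (b.append mutates the shared list): a = [43, 7, 46, 88], b = [43, 7, 46, 88]

[43, 7, 46, 88]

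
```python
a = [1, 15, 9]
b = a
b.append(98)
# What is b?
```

After line 1: a = [1, 15, 9]
After line 2 (b = a is an alias, same object): a = [1, 15, 9], b = [1, 15, 9]
After line 3 (b.append mutates the shared list): a = [1, 15, 9, 98], b = [1, 15, 9, 98]

[1, 15, 9, 98]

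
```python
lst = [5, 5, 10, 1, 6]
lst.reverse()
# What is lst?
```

[6, 1, 10, 5, 5]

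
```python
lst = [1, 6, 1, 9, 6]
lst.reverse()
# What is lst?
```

[6, 9, 1, 6, 1]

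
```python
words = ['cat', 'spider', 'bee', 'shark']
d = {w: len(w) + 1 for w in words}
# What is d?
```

{'cat': 4, 'spider': 7, 'bee': 4, 'shark': 6}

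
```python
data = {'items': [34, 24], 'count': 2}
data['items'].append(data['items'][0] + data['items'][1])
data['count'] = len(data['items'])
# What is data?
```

After line 1: data = {'items': [34, 24], 'count': 2}
After line 2 (append 34 + 24 = 58): data = {'items': [34, 24, 58], 'count': 2}
After line 3 (count = len(items) = 3): data = {'items': [34, 24, 58], 'count': 3}

{'items': [34, 24, 58], 'count': 3}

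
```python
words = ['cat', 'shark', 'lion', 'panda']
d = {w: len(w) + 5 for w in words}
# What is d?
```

{'cat': 8, 'shark': 10, 'lion': 9, 'panda': 10}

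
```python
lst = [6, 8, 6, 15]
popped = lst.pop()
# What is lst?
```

[6, 8, 6]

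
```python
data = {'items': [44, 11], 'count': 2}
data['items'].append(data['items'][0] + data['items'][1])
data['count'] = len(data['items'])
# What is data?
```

After line 1: data = {'items': [44, 11], 'count': 2}
After line 2 (append 44 + 11 = 55): data = {'items': [44, 11, 55], 'count': 2}
After line 3 (count = len(items) = 3): data = {'items': [44, 11, 55], 'count': 3}

{'items': [44, 11, 55], 'count': 3}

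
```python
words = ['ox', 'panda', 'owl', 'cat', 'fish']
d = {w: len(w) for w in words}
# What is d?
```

{'ox': 2, 'panda': 5, 'owl': 3, 'cat': 3, 'fish': 4}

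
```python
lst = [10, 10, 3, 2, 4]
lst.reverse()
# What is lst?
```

[4, 2, 3, 10, 10]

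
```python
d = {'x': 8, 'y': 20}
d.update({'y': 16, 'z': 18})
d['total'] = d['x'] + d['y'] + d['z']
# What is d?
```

After line 1: d = {'x': 8, 'y': 20}
After line 2 (y overwritten, z added): d = {'x': 8, 'y': 16, 'z': 18}
After line 3 (total = 8 + 16 + 18 = 42): d = {'x': 8, 'y': 16, 'z': 18, 'total': 42}

{'x': 8, 'y': 16, 'z': 18, 'total': 42}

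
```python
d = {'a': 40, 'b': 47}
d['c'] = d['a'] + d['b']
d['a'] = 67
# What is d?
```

After line 1: d = {'a': 40, 'b': 47}
After line 2 (d['c'] = 40 + 47): d = {'a': 40, 'b': 47, 'c': 87}
After line 3: d = {'a': 67, 'b': 47, 'c': 87}

{'a': 67, 'b': 47, 'c': 87}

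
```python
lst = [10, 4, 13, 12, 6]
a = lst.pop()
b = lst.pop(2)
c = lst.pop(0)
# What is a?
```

After line 1: lst = [10, 4, 13, 12, 6]
After line 2 (pop() -> a = 6): lst = [10, 4, 13, 12]
After line 3 (pop(2) -> b = 13): lst = [10, 4, 12]
After line 4 (pop(0) -> c = 10): lst = [4, 12]

6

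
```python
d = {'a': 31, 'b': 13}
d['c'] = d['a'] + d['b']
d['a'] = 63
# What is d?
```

After line 1: d = {'a': 31, 'b': 13}
After line 2 (d['c'] = 31 + 13): d = {'a': 31, 'b': 13, 'c': 44}
After line 3: d = {'a': 63, 'b': 13, 'c': 44}

{'a': 63, 'b': 13, 'c': 44}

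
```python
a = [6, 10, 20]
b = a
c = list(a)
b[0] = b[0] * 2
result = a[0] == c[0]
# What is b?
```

After line 1: a = [6, 10, 20]
After line 2 (b = a, alias): a = [6, 10, 20], b = [6, 10, 20]
After line 3 (c = list(a) is a copy, new object): c = [6, 10, 20]
After line 4 (b[0] = 6 * 2 = 12; mutates shared a/b): a = b = [12, 10, 20], c = [6, 10, 20]
After line 5 (a[0] = 12, c[0] = 6; result = False)

[12, 10, 20]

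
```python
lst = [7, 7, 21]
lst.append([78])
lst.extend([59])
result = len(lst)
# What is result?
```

After line 1: lst = [7, 7, 21]
After line 2 (append adds [78] as single element): lst = [7, 7, 21, [78]]
After line 3 (extend unpacks [59], adds 59): lst = [7, 7, 21, [78], 59]
After line 4: result = len(lst) = 5

5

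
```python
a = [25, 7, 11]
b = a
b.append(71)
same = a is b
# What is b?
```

After line 1: a = [25, 7, 11]
After line 2 (b = a is an alias, same object): a = [25, 7, 11], b = [25, 7, 11]
After line 3 (b.append mutates the shared list): a = [25, 7, 11, 71], b = [25, 7, 11, 71]
After line 4 (same = a is b; same object -> True): same = True

[25, 7, 11, 71]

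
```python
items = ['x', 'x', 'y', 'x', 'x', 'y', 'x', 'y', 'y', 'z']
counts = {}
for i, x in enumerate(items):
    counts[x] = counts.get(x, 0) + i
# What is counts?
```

Initial: counts = {}, items = ['x', 'x', 'y', 'x', 'x', 'y', 'x', 'y', 'y', 'z']
i=0, x='x': counts = {'x': 0}
i=1, x='x': counts = {'x': 1}
i=2, x='y': counts = {'x': 1, 'y': 2}
i=3, x='x': counts = {'x': 4, 'y': 2}
i=4, x='x': counts = {'x': 8, 'y': 2}
i=5, x='y': counts = {'x': 8, 'y': 7}
i=6, x='x': counts = {'x': 14, 'y': 7}
i=7, x='y': counts = {'x': 14, 'y': 14}
i=8, x='y': counts = {'x': 14, 'y': 22}
i=9, x='z': counts = {'x': 14, 'y': 22, 'z': 9}

{'x': 14, 'y': 22, 'z': 9}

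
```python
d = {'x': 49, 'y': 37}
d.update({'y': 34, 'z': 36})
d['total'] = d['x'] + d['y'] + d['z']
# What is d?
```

After line 1: d = {'x': 49, 'y': 37}
After line 2 (y overwritten, z added): d = {'x': 49, 'y': 34, 'z': 36}
After line 3 (total = 49 + 34 + 36 = 119): d = {'x': 49, 'y': 34, 'z': 36, 'total': 119}

{'x': 49, 'y': 34, 'z': 36, 'total': 119}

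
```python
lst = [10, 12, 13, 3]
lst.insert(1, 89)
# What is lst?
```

[10, 89, 12, 13, 3]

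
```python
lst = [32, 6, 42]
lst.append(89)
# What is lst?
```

[32, 6, 42, 89]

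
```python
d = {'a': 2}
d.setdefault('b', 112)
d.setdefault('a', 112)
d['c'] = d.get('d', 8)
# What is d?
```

After line 1: d = {'a': 2}
After line 2 (setdefault adds 'b'=112): d = {'a': 2, 'b': 112}
After line 3 (setdefault 'a' no-op, already exists): d = {'a': 2, 'b': 112}
After line 4 (get('d', 8) returns default since 'd' not in d): d = {'a': 2, 'b': 112, 'c': 8}

{'a': 2, 'b': 112, 'c': 8}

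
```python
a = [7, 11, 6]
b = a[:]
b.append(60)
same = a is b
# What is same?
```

After line 1: a = [7, 11, 6]
After line 2 (b = a[:] is a shallow copy, new object): a = [7, 11, 6], b = [7, 11, 6]
After line 3 (append only mutates b): a = [7, 11, 6], b = [7, 11, 6, 60]
After line 4 (same = a is b; different objects -> False): same = False

False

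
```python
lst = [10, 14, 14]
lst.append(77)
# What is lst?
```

[10, 14, 14, 77]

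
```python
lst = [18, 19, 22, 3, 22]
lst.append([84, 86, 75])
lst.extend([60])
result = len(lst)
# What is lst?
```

After line 1: lst = [18, 19, 22, 3, 22]
After line 2 (append adds [84, 86, 75] as single element): lst = [18, 19, 22, 3, 22, [84, 86, 75]]
After line 3 (extend unpacks [60], adds 60): lst = [18, 19, 22, 3, 22, [84, 86, 75], 60]
After line 4: result = len(lst) = 7

[18, 19, 22, 3, 22, [84, 86, 75], 60]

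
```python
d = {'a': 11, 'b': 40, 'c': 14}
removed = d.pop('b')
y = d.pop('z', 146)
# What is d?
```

After line 1: d = {'a': 11, 'b': 40, 'c': 14}
After line 2 (pop 'b' returns 40): d = {'a': 11, 'c': 14}, removed = 40
After line 3 (pop 'z' missing, returns default 146): d = {'a': 11, 'c': 14}, y = 146

{'a': 11, 'c': 14}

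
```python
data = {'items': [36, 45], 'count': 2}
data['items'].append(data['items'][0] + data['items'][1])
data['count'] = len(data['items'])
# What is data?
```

After line 1: data = {'items': [36, 45], 'count': 2}
After line 2 (append 36 + 45 = 81): data = {'items': [36, 45, 81], 'count': 2}
After line 3 (count = len(items) = 3): data = {'items': [36, 45, 81], 'count': 3}

{'items': [36, 45, 81], 'count': 3}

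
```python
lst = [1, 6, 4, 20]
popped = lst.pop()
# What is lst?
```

[1, 6, 4]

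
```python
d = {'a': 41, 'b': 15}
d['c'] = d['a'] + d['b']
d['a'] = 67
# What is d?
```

After line 1: d = {'a': 41, 'b': 15}
After line 2 (d['c'] = 41 + 15): d = {'a': 41, 'b': 15, 'c': 56}
After line 3: d = {'a': 67, 'b': 15, 'c': 56}

{'a': 67, 'b': 15, 'c': 56}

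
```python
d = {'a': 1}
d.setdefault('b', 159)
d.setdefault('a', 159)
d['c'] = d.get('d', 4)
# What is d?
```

After line 1: d = {'a': 1}
After line 2 (setdefault adds 'b'=159): d = {'a': 1, 'b': 159}
After line 3 (setdefault 'a' no-op, already exists): d = {'a': 1, 'b': 159}
After line 4 (get('d', 4) returns default since 'd' not in d): d = {'a': 1, 'b': 159, 'c': 4}

{'a': 1, 'b': 159, 'c': 4}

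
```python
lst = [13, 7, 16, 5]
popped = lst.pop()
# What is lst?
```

[13, 7, 16]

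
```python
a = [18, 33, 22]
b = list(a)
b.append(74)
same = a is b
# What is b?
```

After line 1: a = [18, 33, 22]
After line 2 (b = list(a) is a shallow copy, new object): a = [18, 33, 22], b = [18, 33, 22]
After line 3 (append only mutates b): a = [18, 33, 22], b = [18, 33, 22, 74]
After line 4 (same = a is b; different objects -> False): same = False

[18, 33, 22, 74]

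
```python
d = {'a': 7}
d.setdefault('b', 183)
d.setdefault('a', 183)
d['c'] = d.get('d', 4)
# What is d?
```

After line 1: d = {'a': 7}
After line 2 (setdefault adds 'b'=183): d = {'a': 7, 'b': 183}
After line 3 (setdefault 'a' no-op, already exists): d = {'a': 7, 'b': 183}
After line 4 (get('d', 4) returns default since 'd' not in d): d = {'a': 7, 'b': 183, 'c': 4}

{'a': 7, 'b': 183, 'c': 4}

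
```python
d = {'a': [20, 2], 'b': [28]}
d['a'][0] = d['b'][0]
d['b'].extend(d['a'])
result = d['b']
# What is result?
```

After line 1: d = {'a': [20, 2], 'b': [28]}
After line 2 (a[0] = b[0] = 28): d = {'a': [28, 2], 'b': [28]}
After line 3 (b.extend(a) appends [28, 2]): d = {'a': [28, 2], 'b': [28, 28, 2]}
After line 4: result = d['b'] = [28, 28, 2]

[28, 28, 2]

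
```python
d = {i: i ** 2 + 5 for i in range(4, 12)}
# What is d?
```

{4: 21, 5: 30, 6: 41, 7: 54, 8: 69, 9: 86, 10: 105, 11: 126}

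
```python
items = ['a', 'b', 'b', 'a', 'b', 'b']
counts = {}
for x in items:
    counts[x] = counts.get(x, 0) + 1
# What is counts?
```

Initial: counts = {}, items = ['a', 'b', 'b', 'a', 'b', 'b']
See 'a': counts = {'a': 1}
See 'b': counts = {'a': 1, 'b': 1}
See 'b': counts = {'a': 1, 'b': 2}
See 'a': counts = {'a': 2, 'b': 2}
See 'b': counts = {'a': 2, 'b': 3}
See 'b': counts = {'a': 2, 'b': 4}

{'a': 2, 'b': 4}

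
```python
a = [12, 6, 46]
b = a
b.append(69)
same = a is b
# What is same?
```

After line 1: a = [12, 6, 46]
After line 2 (b = a is an alias, same object): a = [12, 6, 46], b = [12, 6, 46]
After line 3 (b.append mutates the shared list): a = [12, 6, 46, 69], b = [12, 6, 46, 69]
After line 4 (same = a is b; same object -> True): same = True

True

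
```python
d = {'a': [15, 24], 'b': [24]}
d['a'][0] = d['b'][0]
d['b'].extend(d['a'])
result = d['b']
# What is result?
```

After line 1: d = {'a': [15, 24], 'b': [24]}
After line 2 (a[0] = b[0] = 24): d = {'a': [24, 24], 'b': [24]}
After line 3 (b.extend(a) appends [24, 24]): d = {'a': [24, 24], 'b': [24, 24, 24]}
After line 4: result = d['b'] = [24, 24, 24]

[24, 24, 24]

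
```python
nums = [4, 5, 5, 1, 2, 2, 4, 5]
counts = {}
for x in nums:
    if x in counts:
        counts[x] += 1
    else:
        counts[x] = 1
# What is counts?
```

Initial: counts = {}, nums = [4, 5, 5, 1, 2, 2, 4, 5]
See 4: counts = {4: 1}
See 5: counts = {4: 1, 5: 1}
See 5: counts = {4: 1, 5: 2}
See 1: counts = {4: 1, 5: 2, 1: 1}
See 2: counts = {4: 1, 5: 2, 1: 1, 2: 1}
See 2: counts = {4: 1, 5: 2, 1: 1, 2: 2}
See 4: counts = {4: 2, 5: 2, 1: 1, 2: 2}
See 5: counts = {4: 2, 5: 3, 1: 1, 2: 2}

{4: 2, 5: 3, 1: 1, 2: 2}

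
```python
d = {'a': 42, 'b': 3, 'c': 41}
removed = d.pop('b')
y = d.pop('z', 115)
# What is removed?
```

After line 1: d = {'a': 42, 'b': 3, 'c': 41}
After line 2 (pop 'b' returns 3): d = {'a': 42, 'c': 41}, removed = 3
After line 3 (pop 'z' missing, returns default 115): d = {'a': 42, 'c': 41}, y = 115

3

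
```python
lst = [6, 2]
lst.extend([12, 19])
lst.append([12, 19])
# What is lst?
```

After line 1: lst = [6, 2]
After line 2 (extend unpacks [12, 19]): lst = [6, 2, 12, 19]
After line 3 (append adds [12, 19] as single element): lst = [6, 2, 12, 19, [12, 19]]

[6, 2, 12, 19, [12, 19]]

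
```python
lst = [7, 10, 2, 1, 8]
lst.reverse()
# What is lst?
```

[8, 1, 2, 10, 7]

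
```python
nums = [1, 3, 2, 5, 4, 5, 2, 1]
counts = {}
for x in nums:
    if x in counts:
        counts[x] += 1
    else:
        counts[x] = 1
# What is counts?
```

Initial: counts = {}, nums = [1, 3, 2, 5, 4, 5, 2, 1]
See 1: counts = {1: 1}
See 3: counts = {1: 1, 3: 1}
See 2: counts = {1: 1, 3: 1, 2: 1}
See 5: counts = {1: 1, 3: 1, 2: 1, 5: 1}
See 4: counts = {1: 1, 3: 1, 2: 1, 5: 1, 4: 1}
See 5: counts = {1: 1, 3: 1, 2: 1, 5: 2, 4: 1}
See 2: counts = {1: 1, 3: 1, 2: 2, 5: 2, 4: 1}
See 1: counts = {1: 2, 3: 1, 2: 2, 5: 2, 4: 1}

{1: 2, 3: 1, 2: 2, 5: 2, 4: 1}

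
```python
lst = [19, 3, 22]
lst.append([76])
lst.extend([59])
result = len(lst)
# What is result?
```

After line 1: lst = [19, 3, 22]
After line 2 (append adds [76] as single element): lst = [19, 3, 22, [76]]
After line 3 (extend unpacks [59], adds 59): lst = [19, 3, 22, [76], 59]
After line 4: result = len(lst) = 5

5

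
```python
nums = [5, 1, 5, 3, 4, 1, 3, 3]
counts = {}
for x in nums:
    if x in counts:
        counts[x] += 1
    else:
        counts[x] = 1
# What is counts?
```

Initial: counts = {}, nums = [5, 1, 5, 3, 4, 1, 3, 3]
See 5: counts = {5: 1}
See 1: counts = {5: 1, 1: 1}
See 5: counts = {5: 2, 1: 1}
See 3: counts = {5: 2, 1: 1, 3: 1}
See 4: counts = {5: 2, 1: 1, 3: 1, 4: 1}
See 1: counts = {5: 2, 1: 2, 3: 1, 4: 1}
See 3: counts = {5: 2, 1: 2, 3: 2, 4: 1}
See 3: counts = {5: 2, 1: 2, 3: 3, 4: 1}

{5: 2, 1: 2, 3: 3, 4: 1}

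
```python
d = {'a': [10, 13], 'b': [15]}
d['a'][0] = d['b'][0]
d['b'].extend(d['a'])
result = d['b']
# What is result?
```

After line 1: d = {'a': [10, 13], 'b': [15]}
After line 2 (a[0] = b[0] = 15): d = {'a': [15, 13], 'b': [15]}
After line 3 (b.extend(a) appends [15, 13]): d = {'a': [15, 13], 'b': [15, 15, 13]}
After line 4: result = d['b'] = [15, 15, 13]

[15, 15, 13]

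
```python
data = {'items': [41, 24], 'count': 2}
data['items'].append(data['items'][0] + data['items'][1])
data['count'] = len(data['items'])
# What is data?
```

After line 1: data = {'items': [41, 24], 'count': 2}
After line 2 (append 41 + 24 = 65): data = {'items': [41, 24, 65], 'count': 2}
After line 3 (count = len(items) = 3): data = {'items': [41, 24, 65], 'count': 3}

{'items': [41, 24, 65], 'count': 3}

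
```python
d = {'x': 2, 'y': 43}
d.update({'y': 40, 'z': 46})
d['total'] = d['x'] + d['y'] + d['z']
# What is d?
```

After line 1: d = {'x': 2, 'y': 43}
After line 2 (y overwritten, z added): d = {'x': 2, 'y': 40, 'z': 46}
After line 3 (total = 2 + 40 + 46 = 88): d = {'x': 2, 'y': 40, 'z': 46, 'total': 88}

{'x': 2, 'y': 40, 'z': 46, 'total': 88}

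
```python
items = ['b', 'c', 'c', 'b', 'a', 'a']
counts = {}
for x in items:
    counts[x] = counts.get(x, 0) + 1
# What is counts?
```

Initial: counts = {}, items = ['b', 'c', 'c', 'b', 'a', 'a']
See 'b': counts = {'b': 1}
See 'c': counts = {'b': 1, 'c': 1}
See 'c': counts = {'b': 1, 'c': 2}
See 'b': counts = {'b': 2, 'c': 2}
See 'a': counts = {'b': 2, 'c': 2, 'a': 1}
See 'a': counts = {'b': 2, 'c': 2, 'a': 2}

{'b': 2, 'c': 2, 'a': 2}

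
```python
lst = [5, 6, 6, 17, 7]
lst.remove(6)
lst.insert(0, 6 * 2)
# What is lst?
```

After line 1: lst = [5, 6, 6, 17, 7]
After line 2 (remove first 6): lst = [5, 6, 17, 7]
After line 3 (insert 12 at index 0): lst = [12, 5, 6, 17, 7]

[12, 5, 6, 17, 7]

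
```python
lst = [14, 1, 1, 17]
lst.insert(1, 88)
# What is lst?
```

[14, 88, 1, 1, 17]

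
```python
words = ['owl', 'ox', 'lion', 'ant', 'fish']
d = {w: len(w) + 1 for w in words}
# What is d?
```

{'owl': 4, 'ox': 3, 'lion': 5, 'ant': 4, 'fish': 5}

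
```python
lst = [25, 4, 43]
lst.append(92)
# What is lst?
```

[25, 4, 43, 92]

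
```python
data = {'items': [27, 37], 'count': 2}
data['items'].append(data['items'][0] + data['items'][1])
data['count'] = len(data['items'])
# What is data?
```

After line 1: data = {'items': [27, 37], 'count': 2}
After line 2 (append 27 + 37 = 64): data = {'items': [27, 37, 64], 'count': 2}
After line 3 (count = len(items) = 3): data = {'items': [27, 37, 64], 'count': 3}

{'items': [27, 37, 64], 'count': 3}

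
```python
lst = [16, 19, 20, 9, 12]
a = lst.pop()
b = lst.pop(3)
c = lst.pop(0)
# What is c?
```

After line 1: lst = [16, 19, 20, 9, 12]
After line 2 (pop() -> a = 12): lst = [16, 19, 20, 9]
After line 3 (pop(3) -> b = 9): lst = [16, 19, 20]
After line 4 (pop(0) -> c = 16): lst = [19, 20]

16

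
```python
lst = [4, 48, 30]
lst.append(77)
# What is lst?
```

[4, 48, 30, 77]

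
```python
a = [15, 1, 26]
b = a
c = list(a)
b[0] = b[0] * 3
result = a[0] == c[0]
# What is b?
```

After line 1: a = [15, 1, 26]
After line 2 (b = a, alias): a = [15, 1, 26], b = [15, 1, 26]
After line 3 (c = list(a) is a copy, new object): c = [15, 1, 26]
After line 4 (b[0] = 15 * 3 = 45; mutates shared a/b): a = b = [45, 1, 26], c = [15, 1, 26]
After line 5 (a[0] = 45, c[0] = 15; result = False)

[45, 1, 26]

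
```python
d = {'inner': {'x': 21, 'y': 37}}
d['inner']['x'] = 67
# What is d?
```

After line 1: d = {'inner': {'x': 21, 'y': 37}}
After line 2 (inner x overwritten): d = {'inner': {'x': 67, 'y': 37}}

{'inner': {'x': 67, 'y': 37}}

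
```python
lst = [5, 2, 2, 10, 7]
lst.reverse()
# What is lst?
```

[7, 10, 2, 2, 5]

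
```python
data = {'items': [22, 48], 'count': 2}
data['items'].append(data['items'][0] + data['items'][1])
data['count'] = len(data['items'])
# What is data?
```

After line 1: data = {'items': [22, 48], 'count': 2}
After line 2 (append 22 + 48 = 70): data = {'items': [22, 48, 70], 'count': 2}
After line 3 (count = len(items) = 3): data = {'items': [22, 48, 70], 'count': 3}

{'items': [22, 48, 70], 'count': 3}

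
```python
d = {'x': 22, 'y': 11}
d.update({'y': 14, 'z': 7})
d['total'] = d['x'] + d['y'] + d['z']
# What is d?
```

After line 1: d = {'x': 22, 'y': 11}
After line 2 (y overwritten, z added): d = {'x': 22, 'y': 14, 'z': 7}
After line 3 (total = 22 + 14 + 7 = 43): d = {'x': 22, 'y': 14, 'z': 7, 'total': 43}

{'x': 22, 'y': 14, 'z': 7, 'total': 43}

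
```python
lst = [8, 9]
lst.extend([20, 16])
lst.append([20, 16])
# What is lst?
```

After line 1: lst = [8, 9]
After line 2 (extend unpacks [20, 16]): lst = [8, 9, 20, 16]
After line 3 (append adds [20, 16] as single element): lst = [8, 9, 20, 16, [20, 16]]

[8, 9, 20, 16, [20, 16]]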